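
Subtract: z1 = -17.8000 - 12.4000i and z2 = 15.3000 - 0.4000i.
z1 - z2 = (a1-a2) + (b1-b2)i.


Real: -17.8 - 15.3 = -33.1
Imag: -12.4 + 0.4 = -12

-33.1000 - 12.0000i


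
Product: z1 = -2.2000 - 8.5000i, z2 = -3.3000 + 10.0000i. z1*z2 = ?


Real = -2.2*(-3.3) - (-8.5)*10 = 7.26 - (-85) = 92.26
Imag = -2.2*10 - (3.3)*(-8.5) = -22 + 28.05 = 6.05

92.2600 + 6.0500i


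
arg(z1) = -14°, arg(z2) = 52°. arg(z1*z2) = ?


arg(z1*z2) = -14° + 52° = 38°
Normalized to (-180°, 180°]: 38°

38°


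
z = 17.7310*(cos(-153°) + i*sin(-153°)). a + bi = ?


a = 17.7310*cos(-153°) = 17.7310*(-0.891007) = -15.7984
b = 17.7310*sin(-153°) = 17.7310*(-0.45399) = -8.0497

-15.7984 - 8.0497i


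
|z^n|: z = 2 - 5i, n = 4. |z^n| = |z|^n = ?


|z| = sqrt(4+25) = sqrt(29) = 5.3852
|z^4| = |z|^4 = (sqrt(29))^4 = 29^2 = 841

|z^4| = 841


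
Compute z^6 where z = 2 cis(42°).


r^6 = 2^6 = 64
n*theta = 6*42° = 252° = 252° (mod 360)
a = 64*cos(252°) = -19.7771
b = 64*sin(252°) = -60.8676

64 cis(252°) = -19.7771 - 60.8676i


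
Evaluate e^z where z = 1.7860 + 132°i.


e^1.7860 = 5.96554
cos(132°) = -0.66913
sin(132°) = 0.743145
Real = 5.96554*(-0.66913) = -3.9917
Imag = 5.96554*0.743145 = 4.4333

-3.9917 + 4.4333i


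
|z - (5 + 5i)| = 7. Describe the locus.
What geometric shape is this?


|z - z0| = r is a circle with center z0 and radius r.
Center = (5, 5), radius = 7

Circle with center (5, 5) and radius 7


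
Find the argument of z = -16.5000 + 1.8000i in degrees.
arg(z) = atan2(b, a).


Re = -16.5, Im = 1.8
arg = atan2(1.8, -16.5) = 173.7742 degrees

arg(z) = 173.7742 degrees


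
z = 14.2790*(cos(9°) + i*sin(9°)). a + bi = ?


a = 14.2790*cos(9°) = 14.2790*0.98769 = 14.1032
b = 14.2790*sin(9°) = 14.2790*0.15643 = 2.2337

14.1032 + 2.2337i


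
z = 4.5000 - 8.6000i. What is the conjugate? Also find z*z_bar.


z_bar = 4.5000 + 8.6000i
z*z_bar = 4.5^2 + (-8.6)^2 = 20.25 + 73.96 = 94.21

z_bar = 4.5000 + 8.6000i, z*z_bar = 94.21


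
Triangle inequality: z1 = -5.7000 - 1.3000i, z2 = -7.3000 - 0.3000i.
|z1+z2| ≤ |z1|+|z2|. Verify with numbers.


|z1| = sqrt((-5.7)^2 + (-1.3)^2) = sqrt(34.18) = 5.8464
|z2| = sqrt((-7.3)^2 + (-0.3)^2) = sqrt(53.38) = 7.3062
z1+z2 = -13.0000 - 1.6000i
|z1+z2| = sqrt(171.56) = 13.0981
|z1|+|z2| = 5.8464 + 7.3062 = 13.1526

|z1+z2| = 13.0981 ≤ |z1|+|z2| = 13.1526 (verified)


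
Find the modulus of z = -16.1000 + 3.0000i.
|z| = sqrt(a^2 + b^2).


|z| = sqrt((-16.1)^2 + 3^2) = sqrt(259.21 + 9) = sqrt(268.21) = 16.3771

|z| = 16.3771


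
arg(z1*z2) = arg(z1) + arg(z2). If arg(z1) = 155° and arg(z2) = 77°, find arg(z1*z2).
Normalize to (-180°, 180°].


arg(z1*z2) = 155° + 77° = 232°
Normalized to (-180°, 180°]: -128°

-128°


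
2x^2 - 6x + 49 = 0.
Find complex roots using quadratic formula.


disc = (-6)^2 - 4*2*49 = 36 - 392 = -356
sqrt(|disc|) = sqrt(356) = 18.8680
Real part = 6/(2*2) = 1.5000
Imag part = 18.8680/(2*2) = 4.7170

1.5000 ± 4.7170i


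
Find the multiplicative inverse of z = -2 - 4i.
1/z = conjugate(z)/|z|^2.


|z|^2 = 4+16 = 20
1/z = (-2 + 4i)/20

1/z = -0.1000 + 0.2000i


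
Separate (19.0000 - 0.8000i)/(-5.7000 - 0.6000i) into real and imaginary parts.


Multiply by conjugate: (19.0000 - 0.8000i)(-5.7000 + 0.6000i) / ((-5.7)^2 + (-0.6)^2)
Numerator real = 19*(-5.7) - (0.8)*(-0.6) = -107.82
Numerator imag = -0.8*(-5.7) - 19*(-0.6) = 15.96
Denominator = 32.85
Re(z) = -107.82/32.85 = -3.2822
Im(z) = 15.96/32.85 = 0.4858

Re(z) = -3.2822, Im(z) = 0.4858


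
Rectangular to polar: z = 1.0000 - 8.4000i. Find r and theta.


r = sqrt(1+70.56) = sqrt(71.56) = 8.4593
theta = atan2(-8.4, 1) = -83.2110 degrees

r = 8.4593, theta = -83.2110 degrees


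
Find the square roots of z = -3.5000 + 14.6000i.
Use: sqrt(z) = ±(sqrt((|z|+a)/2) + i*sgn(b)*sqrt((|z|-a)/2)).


|z| = sqrt(12.25+213.16) = 15.0137
sqrt((|z|+a)/2) = sqrt((15.0137+(-3.5))/2) = sqrt(5.7568) = 2.3993
sqrt((|z|-a)/2) = sqrt((15.0137-(-3.5))/2) = sqrt(9.2568) = 3.0425

±(2.3993 + 3.0425i) i.e. 2.3993 + 3.0425i and -2.3993 - 3.0425i


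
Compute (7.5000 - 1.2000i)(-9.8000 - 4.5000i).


Real = 7.5*(-9.8) - (-1.2)*(-4.5) = -73.5 - 5.4 = -78.9
Imag = 7.5*(-4.5) - (9.8)*(-1.2) = -33.75 + 11.76 = -21.99

-78.9000 - 21.9900i


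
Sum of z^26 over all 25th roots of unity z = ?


The roots are w_k = w^k with w = e^(2*pi*i/25), and (w^k)^26 = (w^26)^k.
So S = 1 + u + u^2 + ... + u^(24) with u = w^26.
26 = 1*25 + 1, so 26 is not a multiple of 25: u = (w^25)^1 * w^1 = w^1 ≠ 1 (w is a primitive 25th root), while u^25 = (w^25)^26 = 1.
Geometric series: S = (1 - u^25)/(1 - u) = (1 - 1)/(1 - u) = 0

S = 0


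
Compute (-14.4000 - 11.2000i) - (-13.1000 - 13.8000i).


Real: -14.4 + 13.1 = -1.3
Imag: -11.2 + 13.8 = 2.6

-1.3000 + 2.6000i


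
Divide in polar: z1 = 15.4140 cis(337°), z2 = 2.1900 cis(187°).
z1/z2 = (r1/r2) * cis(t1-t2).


r = 15.4140 / 2.1900 = 7.0384
theta = 337° - 187° = 150° = 150° (mod 360)

7.0384 cis(150°)


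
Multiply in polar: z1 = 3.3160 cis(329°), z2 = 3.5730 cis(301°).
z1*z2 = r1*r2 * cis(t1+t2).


r = 3.3160 * 3.5730 = 11.8481
theta = 329° + 301° = 630° = 270° (mod 360)

11.8481 cis(270°)


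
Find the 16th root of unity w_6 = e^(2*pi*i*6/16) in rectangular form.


Angle = 360*6/16 = 135°
a = cos(135°) = -0.7071
b = sin(135°) = 0.7071

-0.7071 + 0.7071i


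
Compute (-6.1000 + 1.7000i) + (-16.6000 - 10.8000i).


Real: -6.1 - 16.6 = -22.7
Imag: 1.7 - 10.8 = -9.1

-22.7000 - 9.1000i


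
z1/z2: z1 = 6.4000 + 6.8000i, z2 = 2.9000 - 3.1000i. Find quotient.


Conjugate of z2 = 2.9000 + 3.1000i
Numerator: (6.4000 + 6.8000i)(2.9000 + 3.1000i) = -2.5200 + 39.5600i
Denominator: 2.9^2 + (-3.1)^2 = 18.02
Result = (-2.5200 + 39.5600i)/18.02

-0.1398 + 2.1953i


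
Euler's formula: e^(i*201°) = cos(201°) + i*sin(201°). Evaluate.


cos(201°) = -0.9336
sin(201°) = -0.3584

e^(i*201°) = -0.9336 - 0.3584i


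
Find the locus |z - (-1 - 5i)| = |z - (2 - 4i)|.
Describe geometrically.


Equal distances means the locus is the perpendicular bisector of z1 and z2.
Midpoint = ((-1+2)/2, (-5+(-4))/2) = (0.5000, -4.5000)

Perpendicular bisector through (0.5000, -4.5000)


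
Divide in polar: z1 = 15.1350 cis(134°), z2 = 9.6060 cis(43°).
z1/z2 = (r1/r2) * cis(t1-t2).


r = 15.1350 / 9.6060 = 1.5756
theta = 134° - 43° = 91° = 91° (mod 360)

1.5756 cis(91°)


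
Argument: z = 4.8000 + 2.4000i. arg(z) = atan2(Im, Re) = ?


Re = 4.8, Im = 2.4
arg = atan2(2.4, 4.8) = 26.5651 degrees

arg(z) = 26.5651 degrees


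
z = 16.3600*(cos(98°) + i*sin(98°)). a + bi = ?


a = 16.3600*cos(98°) = 16.3600*(-0.139173) = -2.2769
b = 16.3600*sin(98°) = 16.3600*0.99027 = 16.2008

-2.2769 + 16.2008i


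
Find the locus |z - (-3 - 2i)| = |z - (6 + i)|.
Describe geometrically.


Equal distances means the locus is the perpendicular bisector of z1 and z2.
Midpoint = ((-3+6)/2, (-2+1)/2) = (1.5000, -0.5000)

Perpendicular bisector through (1.5000, -0.5000)


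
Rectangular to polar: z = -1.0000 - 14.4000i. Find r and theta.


r = sqrt(1+207.36) = sqrt(208.36) = 14.4347
theta = atan2(-14.4, -1) = -93.9725 degrees

r = 14.4347, theta = -93.9725 degrees


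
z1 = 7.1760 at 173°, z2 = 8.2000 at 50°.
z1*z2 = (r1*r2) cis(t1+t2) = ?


r = 7.1760 * 8.2000 = 58.8432
theta = 173° + 50° = 223° = 223° (mod 360)

58.8432 cis(223°)


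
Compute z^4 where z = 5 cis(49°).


r^4 = 5^4 = 625
n*theta = 4*49° = 196° = 196° (mod 360)
a = 625*cos(196°) = -600.7886
b = 625*sin(196°) = -172.2733

625 cis(196°) = -600.7886 - 172.2733i


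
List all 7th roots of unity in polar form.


The 7th roots of unity are cis(360k/7°) for k=0..6
Angle step = 360/7 = 51.4286°
Primitive root: cis(51.4286°)
Primitive root = 0.6235 + 0.7818i

7 roots at angles: 0°, 51.4286°, 102.8571°, 154.2857°, 205.7143°, 257.1429°, 308.5714°


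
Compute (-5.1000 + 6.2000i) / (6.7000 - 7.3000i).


Conjugate of z2 = 6.7000 + 7.3000i
Numerator: (-5.1000 + 6.2000i)(6.7000 + 7.3000i) = -79.4300 + 4.3100i
Denominator: 6.7^2 + (-7.3)^2 = 98.18
Result = (-79.4300 + 4.3100i)/98.18

-0.8090 + 0.0439i


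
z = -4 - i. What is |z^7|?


|z| = sqrt(16+1) = sqrt(17) = 4.1231
|z^7| = |z|^7 = (sqrt(17))^7 = 17^3 * sqrt(17) = 4913*sqrt(17)

|z^7| = 4913*sqrt(17) ≈ 20256.8179


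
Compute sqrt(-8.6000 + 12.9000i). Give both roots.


|z| = sqrt(73.96+166.41) = 15.5039
sqrt((|z|+a)/2) = sqrt((15.5039+(-8.6))/2) = sqrt(3.4519) = 1.8579
sqrt((|z|-a)/2) = sqrt((15.5039-(-8.6))/2) = sqrt(12.0519) = 3.4716

±(1.8579 + 3.4716i) i.e. 1.8579 + 3.4716i and -1.8579 - 3.4716i


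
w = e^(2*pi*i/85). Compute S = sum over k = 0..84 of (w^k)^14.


The roots are w_k = w^k with w = e^(2*pi*i/85), and (w^k)^14 = (w^14)^k.
So S = 1 + u + u^2 + ... + u^(84) with u = w^14.
14 = 0*85 + 14, so 14 is not a multiple of 85: u = w^14 ≠ 1 (w is a primitive 85th root), while u^85 = (w^85)^14 = 1.
Geometric series: S = (1 - u^85)/(1 - u) = (1 - 1)/(1 - u) = 0

S = 0


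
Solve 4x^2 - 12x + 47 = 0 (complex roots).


disc = (-12)^2 - 4*4*47 = 144 - 752 = -608
sqrt(|disc|) = sqrt(608) = 24.6577
Real part = 12/(2*4) = 1.5000
Imag part = 24.6577/(2*4) = 3.0822

1.5000 ± 3.0822i


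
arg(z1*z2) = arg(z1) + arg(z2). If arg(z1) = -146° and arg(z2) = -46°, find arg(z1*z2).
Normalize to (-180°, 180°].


arg(z1*z2) = -146° - 46° = -192°
Normalized to (-180°, 180°]: 168°

168°


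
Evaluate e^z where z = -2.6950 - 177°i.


e^-2.6950 = 0.0675
cos(-177°) = -0.9986
sin(-177°) = -0.0523
Real = 0.0675*(-0.9986) = -0.0674
Imag = 0.0675*(-0.0523) = -0.0035

-0.0674 - 0.0035i


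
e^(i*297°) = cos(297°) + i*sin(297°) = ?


cos(297°) = 0.4540
sin(297°) = -0.8910

e^(i*297°) = 0.4540 - 0.8910i


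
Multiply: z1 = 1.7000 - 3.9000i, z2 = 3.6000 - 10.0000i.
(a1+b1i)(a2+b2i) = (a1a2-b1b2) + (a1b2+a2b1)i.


Real = 1.7*3.6 - (-3.9)*(-10) = 6.12 - 39 = -32.88
Imag = 1.7*(-10) + 3.6*(-3.9) = -17 - (14.04) = -31.04

-32.8800 - 31.0400i


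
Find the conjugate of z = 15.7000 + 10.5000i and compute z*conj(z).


z_bar = 15.7000 - 10.5000i
z*z_bar = 15.7^2 + 10.5^2 = 246.49 + 110.25 = 356.74

z_bar = 15.7000 - 10.5000i, z*z_bar = 356.74


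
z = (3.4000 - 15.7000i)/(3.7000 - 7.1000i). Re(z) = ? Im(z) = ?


Multiply by conjugate: (3.4000 - 15.7000i)(3.7000 + 7.1000i) / (3.7^2 + (-7.1)^2)
Numerator real = 3.4*3.7 - (15.7)*(-7.1) = 124.05
Numerator imag = -15.7*3.7 - 3.4*(-7.1) = -33.95
Denominator = 64.1
Re(z) = 124.05/64.1 = 1.9353
Im(z) = -33.95/64.1 = -0.5296

Re(z) = 1.9353, Im(z) = -0.5296


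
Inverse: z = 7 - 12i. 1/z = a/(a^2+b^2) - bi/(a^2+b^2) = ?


|z|^2 = 49+144 = 193
1/z = (7 + 12i)/193

1/z = 0.0363 + 0.0622i


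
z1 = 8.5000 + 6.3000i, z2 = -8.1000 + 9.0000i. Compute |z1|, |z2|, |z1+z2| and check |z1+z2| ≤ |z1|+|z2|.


|z1| = sqrt(8.5^2 + 6.3^2) = sqrt(111.94) = 10.5802
|z2| = sqrt((-8.1)^2 + 9^2) = sqrt(146.61) = 12.1083
z1+z2 = 0.4000 + 15.3000i
|z1+z2| = sqrt(234.25) = 15.3052
|z1|+|z2| = 10.5802 + 12.1083 = 22.6885

|z1+z2| = 15.3052 ≤ |z1|+|z2| = 22.6885 (verified)


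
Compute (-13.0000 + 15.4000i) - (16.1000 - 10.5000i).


Real: -13 - 16.1 = -29.1
Imag: 15.4 + 10.5 = 25.9

-29.1000 + 25.9000i


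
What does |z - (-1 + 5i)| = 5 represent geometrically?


|z - z0| = r is a circle with center z0 and radius r.
Center = (-1, 5), radius = 5

Circle with center (-1, 5) and radius 5


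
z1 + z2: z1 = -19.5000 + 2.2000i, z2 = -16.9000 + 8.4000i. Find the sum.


Real: -19.5 - 16.9 = -36.4
Imag: 2.2 + 8.4 = 10.6

-36.4000 + 10.6000i


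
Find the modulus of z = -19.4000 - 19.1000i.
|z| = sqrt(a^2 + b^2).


|z| = sqrt((-19.4)^2 + (-19.1)^2) = sqrt(376.36 + 364.81) = sqrt(741.17) = 27.2244

|z| = 27.2244


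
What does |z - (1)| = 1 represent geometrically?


|z - z0| = r is a circle with center z0 and radius r.
Center = (1, 0), radius = 1

Circle with center (1, 0) and radius 1


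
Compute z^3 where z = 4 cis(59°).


r^3 = 4^3 = 64
n*theta = 3*59° = 177° = 177° (mod 360)
a = 64*cos(177°) = -63.9123
b = 64*sin(177°) = 3.3495

64 cis(177°) = -63.9123 + 3.3495i


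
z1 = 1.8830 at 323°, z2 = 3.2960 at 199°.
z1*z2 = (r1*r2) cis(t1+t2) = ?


r = 1.8830 * 3.2960 = 6.2064
theta = 323° + 199° = 522° = 162° (mod 360)

6.2064 cis(162°)


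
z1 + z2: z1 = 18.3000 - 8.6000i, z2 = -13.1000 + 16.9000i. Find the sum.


Real: 18.3 - 13.1 = 5.2
Imag: -8.6 + 16.9 = 8.3

5.2000 + 8.3000i


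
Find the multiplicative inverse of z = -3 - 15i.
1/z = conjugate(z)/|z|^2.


|z|^2 = 9+225 = 234
1/z = (-3 + 15i)/234

1/z = -0.0128 + 0.0641i


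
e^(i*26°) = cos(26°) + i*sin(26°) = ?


cos(26°) = 0.8988
sin(26°) = 0.4384

e^(i*26°) = 0.8988 + 0.4384i


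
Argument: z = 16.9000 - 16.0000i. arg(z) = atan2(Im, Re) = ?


Re = 16.9, Im = -16
arg = atan2(-16, 16.9) = -43.4330 degrees

arg(z) = -43.4330 degrees


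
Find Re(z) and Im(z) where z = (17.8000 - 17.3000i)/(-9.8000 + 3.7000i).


Multiply by conjugate: (17.8000 - 17.3000i)(-9.8000 - 3.7000i) / ((-9.8)^2 + 3.7^2)
Numerator real = 17.8*(-9.8) - (17.3)*3.7 = -238.45
Numerator imag = -17.3*(-9.8) - 17.8*3.7 = 103.68
Denominator = 109.73
Re(z) = -238.45/109.73 = -2.1731
Im(z) = 103.68/109.73 = 0.9449

Re(z) = -2.1731, Im(z) = 0.9449


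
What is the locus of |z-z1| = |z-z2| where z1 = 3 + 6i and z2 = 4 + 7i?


Equal distances means the locus is the perpendicular bisector of z1 and z2.
Midpoint = ((3+4)/2, (6+7)/2) = (3.5000, 6.5000)

Perpendicular bisector through (3.5000, 6.5000)


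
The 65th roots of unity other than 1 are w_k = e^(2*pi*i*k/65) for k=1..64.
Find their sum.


With w = e^(2*pi*i/65), all 65 of the 65th roots of unity w^0 = 1, w, ..., w^(64) sum to 0: 1 + w + ... + w^(64) = (1 - w^65)/(1 - w) = 0 since w^65 = 1, w ≠ 1.
Removing the root 1: w + w^2 + ... + w^(64) = 0 - 1 = -1

Sum = -1


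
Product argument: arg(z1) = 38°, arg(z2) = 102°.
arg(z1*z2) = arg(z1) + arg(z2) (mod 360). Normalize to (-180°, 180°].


arg(z1*z2) = 38° + 102° = 140°
Normalized to (-180°, 180°]: 140°

140°


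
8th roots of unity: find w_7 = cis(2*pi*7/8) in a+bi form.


Angle = 360*7/8 = 315°
a = cos(315°) = 0.7071
b = sin(315°) = -0.7071

0.7071 - 0.7071i


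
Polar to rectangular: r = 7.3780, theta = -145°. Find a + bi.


a = 7.3780*cos(-145°) = 7.3780*(-0.81915) = -6.0437
b = 7.3780*sin(-145°) = 7.3780*(-0.573576) = -4.2318

-6.0437 - 4.2318i


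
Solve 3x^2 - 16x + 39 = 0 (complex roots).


disc = (-16)^2 - 4*3*39 = 256 - 468 = -212
sqrt(|disc|) = sqrt(212) = 14.5602
Real part = 16/(2*3) = 2.6667
Imag part = 14.5602/(2*3) = 2.4267

2.6667 ± 2.4267i


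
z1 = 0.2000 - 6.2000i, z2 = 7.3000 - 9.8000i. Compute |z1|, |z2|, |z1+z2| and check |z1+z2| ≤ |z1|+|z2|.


|z1| = sqrt(0.2^2 + (-6.2)^2) = sqrt(38.48) = 6.2032
|z2| = sqrt(7.3^2 + (-9.8)^2) = sqrt(149.33) = 12.2201
z1+z2 = 7.5000 - 16.0000i
|z1+z2| = sqrt(312.25) = 17.6706
|z1|+|z2| = 6.2032 + 12.2201 = 18.4233

|z1+z2| = 17.6706 ≤ |z1|+|z2| = 18.4233 (verified)


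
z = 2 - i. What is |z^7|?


|z| = sqrt(4+1) = sqrt(5) = 2.2361
|z^7| = |z|^7 = (sqrt(5))^7 = 5^3 * sqrt(5) = 125*sqrt(5)

|z^7| = 125*sqrt(5) ≈ 279.5085


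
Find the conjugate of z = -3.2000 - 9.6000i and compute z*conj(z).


z_bar = -3.2000 + 9.6000i
z*z_bar = (-3.2)^2 + (-9.6)^2 = 10.24 + 92.16 = 102.4

z_bar = -3.2000 + 9.6000i, z*z_bar = 102.4


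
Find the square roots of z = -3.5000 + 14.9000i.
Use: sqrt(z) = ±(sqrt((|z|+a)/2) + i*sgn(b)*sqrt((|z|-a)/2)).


|z| = sqrt(12.25+222.01) = 15.3056
sqrt((|z|+a)/2) = sqrt((15.3056+(-3.5))/2) = sqrt(5.9028) = 2.4296
sqrt((|z|-a)/2) = sqrt((15.3056-(-3.5))/2) = sqrt(9.4028) = 3.0664

±(2.4296 + 3.0664i) i.e. 2.4296 + 3.0664i and -2.4296 - 3.0664i


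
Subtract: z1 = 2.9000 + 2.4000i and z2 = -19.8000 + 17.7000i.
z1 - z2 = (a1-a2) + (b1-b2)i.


Real: 2.9 + 19.8 = 22.7
Imag: 2.4 - 17.7 = -15.3

22.7000 - 15.3000i


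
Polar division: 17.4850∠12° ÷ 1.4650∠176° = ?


r = 17.4850 / 1.4650 = 11.9352
theta = 12° - 176° = -164° = 196° (mod 360)

11.9352 cis(196°)


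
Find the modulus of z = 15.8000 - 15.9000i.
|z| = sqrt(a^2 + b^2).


|z| = sqrt(15.8^2 + (-15.9)^2) = sqrt(249.64 + 252.81) = sqrt(502.45) = 22.4154

|z| = 22.4154


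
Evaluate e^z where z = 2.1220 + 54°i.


e^2.1220 = 8.3478
cos(54°) = 0.587785
sin(54°) = 0.80902
Real = 8.3478*0.587785 = 4.9067
Imag = 8.3478*0.80902 = 6.7535

4.9067 + 6.7535i


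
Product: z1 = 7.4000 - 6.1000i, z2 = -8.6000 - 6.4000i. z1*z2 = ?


Real = 7.4*(-8.6) - (-6.1)*(-6.4) = -63.64 - 39.04 = -102.68
Imag = 7.4*(-6.4) - (8.6)*(-6.1) = -47.36 + 52.46 = 5.1

-102.6800 + 5.1000i


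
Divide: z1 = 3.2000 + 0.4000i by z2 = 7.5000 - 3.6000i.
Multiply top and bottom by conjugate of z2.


Conjugate of z2 = 7.5000 + 3.6000i
Numerator: (3.2000 + 0.4000i)(7.5000 + 3.6000i) = 22.5600 + 14.5200i
Denominator: 7.5^2 + (-3.6)^2 = 69.21
Result = (22.5600 + 14.5200i)/69.21

0.3260 + 0.2098i


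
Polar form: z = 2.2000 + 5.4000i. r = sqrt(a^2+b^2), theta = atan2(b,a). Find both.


r = sqrt(4.84+29.16) = sqrt(34) = 5.8310
theta = atan2(5.4, 2.2) = 67.8337 degrees

r = 5.8310, theta = 67.8337 degrees


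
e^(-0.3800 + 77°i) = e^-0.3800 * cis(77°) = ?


e^-0.3800 = 0.68386
cos(77°) = 0.22495
sin(77°) = 0.97437
Real = 0.68386*0.22495 = 0.1538
Imag = 0.68386*0.97437 = 0.6663

0.1538 + 0.6663i


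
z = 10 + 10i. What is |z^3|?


|z| = sqrt(100+100) = sqrt(200) = 14.1421
|z^3| = |z|^3 = (sqrt(200))^3 = 200*sqrt(200)

|z^3| = 200*sqrt(200) ≈ 2828.4271


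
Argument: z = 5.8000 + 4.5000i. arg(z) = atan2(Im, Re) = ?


Re = 5.8, Im = 4.5
arg = atan2(4.5, 5.8) = 37.8065 degrees

arg(z) = 37.8065 degrees


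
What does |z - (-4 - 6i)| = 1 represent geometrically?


|z - z0| = r is a circle with center z0 and radius r.
Center = (-4, -6), radius = 1

Circle with center (-4, -6) and radius 1


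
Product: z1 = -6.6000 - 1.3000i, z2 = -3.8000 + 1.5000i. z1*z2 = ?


Real = -6.6*(-3.8) - (-1.3)*1.5 = 25.08 - (-1.95) = 27.03
Imag = -6.6*1.5 - (3.8)*(-1.3) = -9.9 + 4.94 = -4.96

27.0300 - 4.9600i


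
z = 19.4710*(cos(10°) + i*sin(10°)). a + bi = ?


a = 19.4710*cos(10°) = 19.4710*0.98481 = 19.1752
b = 19.4710*sin(10°) = 19.4710*0.17365 = 3.3811

19.1752 + 3.3811i


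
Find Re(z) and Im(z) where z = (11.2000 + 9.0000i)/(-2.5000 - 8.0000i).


Multiply by conjugate: (11.2000 + 9.0000i)(-2.5000 + 8.0000i) / ((-2.5)^2 + (-8)^2)
Numerator real = 11.2*(-2.5) + 9*(-8) = -100
Numerator imag = 9*(-2.5) - 11.2*(-8) = 67.1
Denominator = 70.25
Re(z) = -100/70.25 = -1.4235
Im(z) = 67.1/70.25 = 0.9552

Re(z) = -1.4235, Im(z) = 0.9552


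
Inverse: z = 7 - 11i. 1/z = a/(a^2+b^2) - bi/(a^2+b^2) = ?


|z|^2 = 49+121 = 170
1/z = (7 + 11i)/170

1/z = 0.0412 + 0.0647i


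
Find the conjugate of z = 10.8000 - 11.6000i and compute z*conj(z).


z_bar = 10.8000 + 11.6000i
z*z_bar = 10.8^2 + (-11.6)^2 = 116.64 + 134.56 = 251.2

z_bar = 10.8000 + 11.6000i, z*z_bar = 251.2


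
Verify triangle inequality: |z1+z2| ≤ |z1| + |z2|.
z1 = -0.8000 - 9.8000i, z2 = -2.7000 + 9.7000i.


|z1| = sqrt((-0.8)^2 + (-9.8)^2) = sqrt(96.68) = 9.8326
|z2| = sqrt((-2.7)^2 + 9.7^2) = sqrt(101.38) = 10.0688
z1+z2 = -3.5000 - 0.1000i
|z1+z2| = sqrt(12.26) = 3.5014
|z1|+|z2| = 9.8326 + 10.0688 = 19.9014

|z1+z2| = 3.5014 ≤ |z1|+|z2| = 19.9014 (verified)


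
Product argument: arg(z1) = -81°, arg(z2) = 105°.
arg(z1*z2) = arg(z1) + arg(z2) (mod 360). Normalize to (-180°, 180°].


arg(z1*z2) = -81° + 105° = 24°
Normalized to (-180°, 180°]: 24°

24°


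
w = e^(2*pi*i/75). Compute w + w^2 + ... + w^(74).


With w = e^(2*pi*i/75), all 75 of the 75th roots of unity w^0 = 1, w, ..., w^(74) sum to 0: 1 + w + ... + w^(74) = (1 - w^75)/(1 - w) = 0 since w^75 = 1, w ≠ 1.
Removing the root 1: w + w^2 + ... + w^(74) = 0 - 1 = -1

Sum = -1


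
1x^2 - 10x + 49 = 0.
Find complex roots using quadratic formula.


disc = (-10)^2 - 4*1*49 = 100 - 196 = -96
sqrt(|disc|) = sqrt(96) = 9.7980
Real part = 10/(2*1) = 5.0000
Imag part = 9.7980/(2*1) = 4.8990

5.0000 ± 4.8990i


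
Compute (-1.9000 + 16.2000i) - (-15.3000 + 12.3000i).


Real: -1.9 + 15.3 = 13.4
Imag: 16.2 - 12.3 = 3.9

13.4000 + 3.9000i


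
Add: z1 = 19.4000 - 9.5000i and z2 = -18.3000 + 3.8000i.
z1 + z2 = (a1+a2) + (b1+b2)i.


Real: 19.4 - 18.3 = 1.1
Imag: -9.5 + 3.8 = -5.7

1.1000 - 5.7000i


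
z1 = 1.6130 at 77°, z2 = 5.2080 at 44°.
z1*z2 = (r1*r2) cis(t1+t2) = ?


r = 1.6130 * 5.2080 = 8.4005
theta = 77° + 44° = 121° = 121° (mod 360)

8.4005 cis(121°)


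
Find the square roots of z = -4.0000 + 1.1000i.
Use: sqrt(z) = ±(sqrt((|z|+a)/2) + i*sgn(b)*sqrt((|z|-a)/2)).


|z| = sqrt(16+1.21) = 4.1485
sqrt((|z|+a)/2) = sqrt((4.1485+(-4))/2) = sqrt(0.0742) = 0.2725
sqrt((|z|-a)/2) = sqrt((4.1485-(-4))/2) = sqrt(4.0742) = 2.0185

±(0.2725 + 2.0185i) i.e. 0.2725 + 2.0185i and -0.2725 - 2.0185i


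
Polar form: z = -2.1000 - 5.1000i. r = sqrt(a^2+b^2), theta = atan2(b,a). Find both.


r = sqrt(4.41+26.01) = sqrt(30.42) = 5.5154
theta = atan2(-5.1, -2.1) = -112.3801 degrees

r = 5.5154, theta = -112.3801 degrees


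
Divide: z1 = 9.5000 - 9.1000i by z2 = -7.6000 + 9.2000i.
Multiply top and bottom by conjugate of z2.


Conjugate of z2 = -7.6000 - 9.2000i
Numerator: (9.5000 - 9.1000i)(-7.6000 - 9.2000i) = -155.9200 - 18.2400i
Denominator: (-7.6)^2 + 9.2^2 = 142.4
Result = (-155.9200 - 18.2400i)/142.4

-1.0949 - 0.1281i


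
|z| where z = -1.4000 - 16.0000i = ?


|z| = sqrt((-1.4)^2 + (-16)^2) = sqrt(1.96 + 256) = sqrt(257.96) = 16.0611

|z| = 16.0611


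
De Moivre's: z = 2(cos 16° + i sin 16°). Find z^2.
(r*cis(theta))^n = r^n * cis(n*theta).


r^2 = 2^2 = 4
n*theta = 2*16° = 32° = 32° (mod 360)
a = 4*cos(32°) = 3.3922
b = 4*sin(32°) = 2.1197

4 cis(32°) = 3.3922 + 2.1197i


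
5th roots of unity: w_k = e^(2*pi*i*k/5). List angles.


The 5th roots of unity are cis(360k/5°) for k=0..4
Angle step = 360/5 = 72°
Primitive root: cis(72°)
Primitive root = 0.3090 + 0.9511i

5 roots at angles: 0°, 72°, 144°, 216°, 288°


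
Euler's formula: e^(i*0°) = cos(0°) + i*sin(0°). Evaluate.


cos(0°) = 1.0000
sin(0°) = 0

e^(i*0°) = 1.0000 + 0i


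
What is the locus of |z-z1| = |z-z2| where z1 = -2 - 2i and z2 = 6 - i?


Equal distances means the locus is the perpendicular bisector of z1 and z2.
Midpoint = ((-2+6)/2, (-2+(-1))/2) = (2.0000, -1.5000)

Perpendicular bisector through (2.0000, -1.5000)


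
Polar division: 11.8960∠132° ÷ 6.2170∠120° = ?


r = 11.8960 / 6.2170 = 1.9135
theta = 132° - 120° = 12° = 12° (mod 360)

1.9135 cis(12°)


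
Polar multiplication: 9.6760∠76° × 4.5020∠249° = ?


r = 9.6760 * 4.5020 = 43.5614
theta = 76° + 249° = 325° = 325° (mod 360)

43.5614 cis(325°)


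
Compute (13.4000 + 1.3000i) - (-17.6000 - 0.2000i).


Real: 13.4 + 17.6 = 31
Imag: 1.3 + 0.2 = 1.5

31.0000 + 1.5000i


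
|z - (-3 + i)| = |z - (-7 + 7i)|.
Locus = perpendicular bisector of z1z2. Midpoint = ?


Equal distances means the locus is the perpendicular bisector of z1 and z2.
Midpoint = ((-3+(-7))/2, (1+7)/2) = (-5.0000, 4.0000)

Perpendicular bisector through (-5.0000, 4.0000)


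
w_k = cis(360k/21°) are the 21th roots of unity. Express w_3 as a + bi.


Angle = 360*3/21 = 51.4286°
a = cos(51.4286°) = 0.6235
b = sin(51.4286°) = 0.7818

0.6235 + 0.7818i


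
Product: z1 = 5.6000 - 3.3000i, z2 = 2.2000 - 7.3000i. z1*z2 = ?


Real = 5.6*2.2 - (-3.3)*(-7.3) = 12.32 - 24.09 = -11.77
Imag = 5.6*(-7.3) + 2.2*(-3.3) = -40.88 - (7.26) = -48.14

-11.7700 - 48.1400i


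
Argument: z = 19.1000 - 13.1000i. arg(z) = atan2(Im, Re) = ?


Re = 19.1, Im = -13.1
arg = atan2(-13.1, 19.1) = -34.4448 degrees

arg(z) = -34.4448 degrees


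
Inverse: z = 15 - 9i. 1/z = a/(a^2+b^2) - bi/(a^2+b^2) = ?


|z|^2 = 225+81 = 306
1/z = (15 + 9i)/306

1/z = 0.0490 + 0.0294i


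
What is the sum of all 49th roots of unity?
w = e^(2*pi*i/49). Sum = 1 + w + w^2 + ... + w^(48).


The sum of all 49th roots of unity is 0.
Geometric series: (1 - w^49)/(1 - w) = (1-1)/(1-w) = 0 since w^49 = 1, w ≠ 1.
Alternatively: coefficient of z^48 in z^49 - 1 is 0.

0


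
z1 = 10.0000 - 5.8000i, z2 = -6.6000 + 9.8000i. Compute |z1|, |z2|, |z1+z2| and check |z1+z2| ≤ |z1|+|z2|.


|z1| = sqrt(10^2 + (-5.8)^2) = sqrt(133.64) = 11.5603
|z2| = sqrt((-6.6)^2 + 9.8^2) = sqrt(139.6) = 11.8152
z1+z2 = 3.4000 + 4.0000i
|z1+z2| = sqrt(27.56) = 5.2498
|z1|+|z2| = 11.5603 + 11.8152 = 23.3755

|z1+z2| = 5.2498 ≤ |z1|+|z2| = 23.3755 (verified)


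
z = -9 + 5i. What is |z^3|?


|z| = sqrt(81+25) = sqrt(106) = 10.2956
|z^3| = |z|^3 = (sqrt(106))^3 = 106*sqrt(106)

|z^3| = 106*sqrt(106) ≈ 1091.3368


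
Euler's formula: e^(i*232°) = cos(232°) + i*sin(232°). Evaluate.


cos(232°) = -0.6157
sin(232°) = -0.7880

e^(i*232°) = -0.6157 - 0.7880i


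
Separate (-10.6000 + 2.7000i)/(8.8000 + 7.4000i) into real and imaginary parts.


Multiply by conjugate: (-10.6000 + 2.7000i)(8.8000 - 7.4000i) / (8.8^2 + 7.4^2)
Numerator real = -10.6*8.8 + 2.7*7.4 = -73.3
Numerator imag = 2.7*8.8 - (-10.6)*7.4 = 102.2
Denominator = 132.2
Re(z) = -73.3/132.2 = -0.5545
Im(z) = 102.2/132.2 = 0.7731

Re(z) = -0.5545, Im(z) = 0.7731


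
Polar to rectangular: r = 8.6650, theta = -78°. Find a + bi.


a = 8.6650*cos(-78°) = 8.6650*0.207912 = 1.8016
b = 8.6650*sin(-78°) = 8.6650*(-0.9781476) = -8.4756

1.8016 - 8.4756i


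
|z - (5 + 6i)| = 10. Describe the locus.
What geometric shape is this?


|z - z0| = r is a circle with center z0 and radius r.
Center = (5, 6), radius = 10

Circle with center (5, 6) and radius 10


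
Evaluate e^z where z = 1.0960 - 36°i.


e^1.0960 = 2.9922
cos(-36°) = 0.809
sin(-36°) = -0.5878
Real = 2.9922*0.809 = 2.4207
Imag = 2.9922*(-0.5878) = -1.7588

2.4207 - 1.7588i


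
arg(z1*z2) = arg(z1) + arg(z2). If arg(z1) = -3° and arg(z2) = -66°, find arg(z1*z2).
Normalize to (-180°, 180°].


arg(z1*z2) = -3° - 66° = -69°
Normalized to (-180°, 180°]: -69°

-69°


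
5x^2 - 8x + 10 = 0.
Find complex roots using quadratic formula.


disc = (-8)^2 - 4*5*10 = 64 - 200 = -136
sqrt(|disc|) = sqrt(136) = 11.6619
Real part = 8/(2*5) = 0.8000
Imag part = 11.6619/(2*5) = 1.1662

0.8000 ± 1.1662i


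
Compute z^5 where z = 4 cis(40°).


r^5 = 4^5 = 1024
n*theta = 5*40° = 200° = 200° (mod 360)
a = 1024*cos(200°) = -962.2452
b = 1024*sin(200°) = -350.2286

1024 cis(200°) = -962.2452 - 350.2286i


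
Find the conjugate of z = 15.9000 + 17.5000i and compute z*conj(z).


z_bar = 15.9000 - 17.5000i
z*z_bar = 15.9^2 + 17.5^2 = 252.81 + 306.25 = 559.06

z_bar = 15.9000 - 17.5000i, z*z_bar = 559.06


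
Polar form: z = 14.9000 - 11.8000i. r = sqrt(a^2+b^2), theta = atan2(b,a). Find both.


r = sqrt(222.01+139.24) = sqrt(361.25) = 19.0066
theta = atan2(-11.8, 14.9) = -38.3773 degrees

r = 19.0066, theta = -38.3773 degrees


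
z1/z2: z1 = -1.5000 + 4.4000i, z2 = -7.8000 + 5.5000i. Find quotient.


Conjugate of z2 = -7.8000 - 5.5000i
Numerator: (-1.5000 + 4.4000i)(-7.8000 - 5.5000i) = 35.9000 - 26.0700i
Denominator: (-7.8)^2 + 5.5^2 = 91.09
Result = (35.9000 - 26.0700i)/91.09

0.3941 - 0.2862i


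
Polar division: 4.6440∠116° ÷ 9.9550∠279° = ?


r = 4.6440 / 9.9550 = 0.4665
theta = 116° - 279° = -163° = 197° (mod 360)

0.4665 cis(197°)


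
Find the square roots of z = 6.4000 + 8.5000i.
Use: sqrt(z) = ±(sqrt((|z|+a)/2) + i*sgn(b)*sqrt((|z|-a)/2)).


|z| = sqrt(40.96+72.25) = 10.6400
sqrt((|z|+a)/2) = sqrt((10.6400+6.4)/2) = sqrt(8.5200) = 2.9189
sqrt((|z|-a)/2) = sqrt((10.6400-6.4)/2) = sqrt(2.1200) = 1.4560

±(2.9189 + 1.4560i) i.e. 2.9189 + 1.4560i and -2.9189 - 1.4560i


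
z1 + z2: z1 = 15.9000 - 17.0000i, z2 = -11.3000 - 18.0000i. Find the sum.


Real: 15.9 - 11.3 = 4.6
Imag: -17 - 18 = -35

4.6000 - 35.0000i


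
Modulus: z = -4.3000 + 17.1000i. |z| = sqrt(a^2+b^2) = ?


|z| = sqrt((-4.3)^2 + 17.1^2) = sqrt(18.49 + 292.41) = sqrt(310.9) = 17.6324

|z| = 17.6324


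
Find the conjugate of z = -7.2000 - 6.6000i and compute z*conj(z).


z_bar = -7.2000 + 6.6000i
z*z_bar = (-7.2)^2 + (-6.6)^2 = 51.84 + 43.56 = 95.4

z_bar = -7.2000 + 6.6000i, z*z_bar = 95.4


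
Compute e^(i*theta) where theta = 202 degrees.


cos(202°) = -0.9272
sin(202°) = -0.3746

e^(i*202°) = -0.9272 - 0.3746i


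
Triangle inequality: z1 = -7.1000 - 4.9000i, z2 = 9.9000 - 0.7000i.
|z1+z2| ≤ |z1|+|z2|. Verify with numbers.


|z1| = sqrt((-7.1)^2 + (-4.9)^2) = sqrt(74.42) = 8.6267
|z2| = sqrt(9.9^2 + (-0.7)^2) = sqrt(98.5) = 9.9247
z1+z2 = 2.8000 - 5.6000i
|z1+z2| = sqrt(39.2) = 6.2610
|z1|+|z2| = 8.6267 + 9.9247 = 18.5514

|z1+z2| = 6.2610 ≤ |z1|+|z2| = 18.5514 (verified)


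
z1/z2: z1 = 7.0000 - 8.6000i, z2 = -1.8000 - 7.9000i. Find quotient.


Conjugate of z2 = -1.8000 + 7.9000i
Numerator: (7.0000 - 8.6000i)(-1.8000 + 7.9000i) = 55.3400 + 70.7800i
Denominator: (-1.8)^2 + (-7.9)^2 = 65.65
Result = (55.3400 + 70.7800i)/65.65

0.8430 + 1.0781i


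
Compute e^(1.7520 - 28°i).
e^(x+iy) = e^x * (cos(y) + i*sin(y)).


e^1.7520 = 5.7661
cos(-28°) = 0.88295
sin(-28°) = -0.46947
Real = 5.7661*0.88295 = 5.0912
Imag = 5.7661*(-0.46947) = -2.7070

5.0912 - 2.7070i


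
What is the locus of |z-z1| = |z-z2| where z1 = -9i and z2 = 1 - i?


Equal distances means the locus is the perpendicular bisector of z1 and z2.
Midpoint = ((0+1)/2, (-9+(-1))/2) = (0.5000, -5.0000)

Perpendicular bisector through (0.5000, -5.0000)


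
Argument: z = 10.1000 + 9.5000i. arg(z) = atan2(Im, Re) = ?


Re = 10.1, Im = 9.5
arg = atan2(9.5, 10.1) = 43.2466 degrees

arg(z) = 43.2466 degrees


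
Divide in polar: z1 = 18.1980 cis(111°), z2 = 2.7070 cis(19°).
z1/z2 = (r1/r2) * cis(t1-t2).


r = 18.1980 / 2.7070 = 6.7226
theta = 111° - 19° = 92° = 92° (mod 360)

6.7226 cis(92°)


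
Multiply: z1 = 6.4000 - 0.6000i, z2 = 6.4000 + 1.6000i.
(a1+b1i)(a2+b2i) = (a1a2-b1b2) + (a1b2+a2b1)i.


Real = 6.4*6.4 - (-0.6)*1.6 = 40.96 - (-0.96) = 41.92
Imag = 6.4*1.6 + 6.4*(-0.6) = 10.24 - (3.84) = 6.4

41.9200 + 6.4000i


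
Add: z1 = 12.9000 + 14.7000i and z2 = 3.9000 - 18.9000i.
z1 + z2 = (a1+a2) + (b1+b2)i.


Real: 12.9 + 3.9 = 16.8
Imag: 14.7 - 18.9 = -4.2

16.8000 - 4.2000i


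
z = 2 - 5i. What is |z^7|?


|z| = sqrt(4+25) = sqrt(29) = 5.3852
|z^7| = |z|^7 = (sqrt(29))^7 = 29^3 * sqrt(29) = 24389*sqrt(29)

|z^7| = 24389*sqrt(29) ≈ 131338.7845


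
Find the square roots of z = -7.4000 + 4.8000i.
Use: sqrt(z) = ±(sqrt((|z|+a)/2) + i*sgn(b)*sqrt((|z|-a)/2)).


|z| = sqrt(54.76+23.04) = 8.8204
sqrt((|z|+a)/2) = sqrt((8.8204+(-7.4))/2) = sqrt(0.7102) = 0.8427
sqrt((|z|-a)/2) = sqrt((8.8204-(-7.4))/2) = sqrt(8.1102) = 2.8478

±(0.8427 + 2.8478i) i.e. 0.8427 + 2.8478i and -0.8427 - 2.8478i


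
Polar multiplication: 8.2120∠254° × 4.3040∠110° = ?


r = 8.2120 * 4.3040 = 35.3444
theta = 254° + 110° = 364° = 4° (mod 360)

35.3444 cis(4°)


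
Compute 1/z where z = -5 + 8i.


|z|^2 = 25+64 = 89
1/z = (-5 - 8i)/89

1/z = -0.0562 - 0.0899i


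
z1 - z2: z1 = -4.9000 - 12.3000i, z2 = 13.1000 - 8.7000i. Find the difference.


Real: -4.9 - 13.1 = -18
Imag: -12.3 + 8.7 = -3.6

-18.0000 - 3.6000i


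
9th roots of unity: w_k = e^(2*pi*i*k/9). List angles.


The 9th roots of unity are cis(360k/9°) for k=0..8
Angle step = 360/9 = 40°
Primitive root: cis(40°)
Primitive root = 0.7660 + 0.6428i

9 roots at angles: 0°, 40°, 80°, 120°, 160°, 200°, 240°, 280°, 320°


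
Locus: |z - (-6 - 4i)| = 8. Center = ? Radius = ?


|z - z0| = r is a circle with center z0 and radius r.
Center = (-6, -4), radius = 8

Circle with center (-6, -4) and radius 8


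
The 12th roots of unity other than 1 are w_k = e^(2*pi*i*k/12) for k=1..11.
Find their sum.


With w = e^(2*pi*i/12), all 12 of the 12th roots of unity w^0 = 1, w, ..., w^(11) sum to 0: 1 + w + ... + w^(11) = (1 - w^12)/(1 - w) = 0 since w^12 = 1, w ≠ 1.
Removing the root 1: w + w^2 + ... + w^(11) = 0 - 1 = -1

Sum = -1


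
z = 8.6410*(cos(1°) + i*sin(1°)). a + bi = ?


a = 8.6410*cos(1°) = 8.6410*0.99985 = 8.6397
b = 8.6410*sin(1°) = 8.6410*0.01745 = 0.1508

8.6397 + 0.1508i


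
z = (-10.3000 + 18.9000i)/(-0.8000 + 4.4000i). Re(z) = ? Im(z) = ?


Multiply by conjugate: (-10.3000 + 18.9000i)(-0.8000 - 4.4000i) / ((-0.8)^2 + 4.4^2)
Numerator real = -10.3*(-0.8) + 18.9*4.4 = 91.4
Numerator imag = 18.9*(-0.8) - (-10.3)*4.4 = 30.2
Denominator = 20
Re(z) = 91.4/20 = 4.5700
Im(z) = 30.2/20 = 1.5100

Re(z) = 4.5700, Im(z) = 1.5100


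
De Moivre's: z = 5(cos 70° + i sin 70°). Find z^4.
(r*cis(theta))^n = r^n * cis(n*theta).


r^4 = 5^4 = 625
n*theta = 4*70° = 280° = 280° (mod 360)
a = 625*cos(280°) = 108.5301
b = 625*sin(280°) = -615.5048

625 cis(280°) = 108.5301 - 615.5048i


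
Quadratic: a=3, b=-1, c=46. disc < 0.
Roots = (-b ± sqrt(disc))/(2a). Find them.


disc = (-1)^2 - 4*3*46 = 1 - 552 = -551
sqrt(|disc|) = sqrt(551) = 23.4734
Real part = 1/(2*3) = 0.1667
Imag part = 23.4734/(2*3) = 3.9122

0.1667 ± 3.9122i


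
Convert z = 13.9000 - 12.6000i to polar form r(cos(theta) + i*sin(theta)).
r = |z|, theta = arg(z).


r = sqrt(193.21+158.76) = sqrt(351.97) = 18.7609
theta = atan2(-12.6, 13.9) = -42.1915 degrees

r = 18.7609, theta = -42.1915 degrees


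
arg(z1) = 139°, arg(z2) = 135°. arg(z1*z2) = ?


arg(z1*z2) = 139° + 135° = 274°
Normalized to (-180°, 180°]: -86°

-86°


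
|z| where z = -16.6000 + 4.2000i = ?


|z| = sqrt((-16.6)^2 + 4.2^2) = sqrt(275.56 + 17.64) = sqrt(293.2) = 17.1231

|z| = 17.1231


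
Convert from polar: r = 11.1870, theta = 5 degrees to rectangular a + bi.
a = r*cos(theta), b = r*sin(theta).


a = 11.1870*cos(5°) = 11.1870*0.99619 = 11.1444
b = 11.1870*sin(5°) = 11.1870*0.087156 = 0.9750

11.1444 + 0.9750i


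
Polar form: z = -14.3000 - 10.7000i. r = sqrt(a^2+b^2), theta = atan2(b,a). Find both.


r = sqrt(204.49+114.49) = sqrt(318.98) = 17.8600
theta = atan2(-10.7, -14.3) = -143.1943 degrees

r = 17.8600, theta = -143.1943 degrees


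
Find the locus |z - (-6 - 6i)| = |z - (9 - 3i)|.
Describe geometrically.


Equal distances means the locus is the perpendicular bisector of z1 and z2.
Midpoint = ((-6+9)/2, (-6+(-3))/2) = (1.5000, -4.5000)

Perpendicular bisector through (1.5000, -4.5000)


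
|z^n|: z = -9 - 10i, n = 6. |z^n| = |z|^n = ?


|z| = sqrt(81+100) = sqrt(181) = 13.4536
|z^6| = |z|^6 = (sqrt(181))^6 = 181^3 = 5929741

|z^6| = 5929741


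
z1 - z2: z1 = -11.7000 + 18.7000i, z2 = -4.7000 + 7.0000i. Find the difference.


Real: -11.7 + 4.7 = -7
Imag: 18.7 - 7 = 11.7

-7.0000 + 11.7000i


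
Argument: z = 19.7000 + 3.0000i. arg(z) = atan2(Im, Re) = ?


Re = 19.7, Im = 3
arg = atan2(3, 19.7) = 8.6587 degrees

arg(z) = 8.6587 degrees


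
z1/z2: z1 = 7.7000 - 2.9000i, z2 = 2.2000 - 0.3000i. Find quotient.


Conjugate of z2 = 2.2000 + 0.3000i
Numerator: (7.7000 - 2.9000i)(2.2000 + 0.3000i) = 17.8100 - 4.0700i
Denominator: 2.2^2 + (-0.3)^2 = 4.93
Result = (17.8100 - 4.0700i)/4.93

3.6126 - 0.8256i


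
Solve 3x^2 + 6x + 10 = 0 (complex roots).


disc = 6^2 - 4*3*10 = 36 - 120 = -84
sqrt(|disc|) = sqrt(84) = 9.1652
Real part = -6/(2*3) = -1.0000
Imag part = 9.1652/(2*3) = 1.5275

-1.0000 ± 1.5275i


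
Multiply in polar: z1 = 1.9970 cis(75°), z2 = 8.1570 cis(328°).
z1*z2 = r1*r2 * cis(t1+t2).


r = 1.9970 * 8.1570 = 16.2895
theta = 75° + 328° = 403° = 43° (mod 360)

16.2895 cis(43°)


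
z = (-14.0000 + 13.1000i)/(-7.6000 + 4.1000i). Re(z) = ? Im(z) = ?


Multiply by conjugate: (-14.0000 + 13.1000i)(-7.6000 - 4.1000i) / ((-7.6)^2 + 4.1^2)
Numerator real = -14*(-7.6) + 13.1*4.1 = 160.11
Numerator imag = 13.1*(-7.6) - (-14)*4.1 = -42.16
Denominator = 74.57
Re(z) = 160.11/74.57 = 2.1471
Im(z) = -42.16/74.57 = -0.5654

Re(z) = 2.1471, Im(z) = -0.5654


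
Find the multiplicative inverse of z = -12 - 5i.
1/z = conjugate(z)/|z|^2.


|z|^2 = 144+25 = 169
1/z = (-12 + 5i)/169

1/z = -0.0710 + 0.0296i


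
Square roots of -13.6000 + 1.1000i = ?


|z| = sqrt(184.96+1.21) = 13.6444
sqrt((|z|+a)/2) = sqrt((13.6444+(-13.6))/2) = sqrt(0.0222) = 0.1490
sqrt((|z|-a)/2) = sqrt((13.6444-(-13.6))/2) = sqrt(13.6222) = 3.6908

±(0.1490 + 3.6908i) i.e. 0.1490 + 3.6908i and -0.1490 - 3.6908i


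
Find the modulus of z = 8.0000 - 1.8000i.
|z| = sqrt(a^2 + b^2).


|z| = sqrt(8^2 + (-1.8)^2) = sqrt(64 + 3.24) = sqrt(67.24) = 8.2000

|z| = 8.2000


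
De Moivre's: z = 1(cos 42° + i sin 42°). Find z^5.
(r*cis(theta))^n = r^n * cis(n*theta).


r^5 = 1^5 = 1
n*theta = 5*42° = 210° = 210° (mod 360)
a = 1*cos(210°) = -0.8660
b = 1*sin(210°) = -0.5000

1 cis(210°) = -0.8660 - 0.5000i


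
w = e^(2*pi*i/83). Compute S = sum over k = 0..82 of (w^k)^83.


The roots are w_k = w^k with w = e^(2*pi*i/83), and (w^k)^83 = (w^83)^k.
So S = 1 + u + u^2 + ... + u^(82) with u = w^83.
83 = 1*83 + 0, so 83 is a multiple of 83 and u = (w^83)^1 = 1.
Every one of the 83 terms equals 1: S = 83

S = 83


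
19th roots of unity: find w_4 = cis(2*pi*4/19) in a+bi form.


Angle = 360*4/19 = 75.7895°
a = cos(75.7895°) = 0.2455
b = sin(75.7895°) = 0.9694

0.2455 + 0.9694i


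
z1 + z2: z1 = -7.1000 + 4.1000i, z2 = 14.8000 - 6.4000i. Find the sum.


Real: -7.1 + 14.8 = 7.7
Imag: 4.1 - 6.4 = -2.3

7.7000 - 2.3000i


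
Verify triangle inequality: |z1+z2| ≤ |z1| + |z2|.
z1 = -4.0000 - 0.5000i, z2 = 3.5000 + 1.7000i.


|z1| = sqrt((-4)^2 + (-0.5)^2) = sqrt(16.25) = 4.0311
|z2| = sqrt(3.5^2 + 1.7^2) = sqrt(15.14) = 3.8910
z1+z2 = -0.5000 + 1.2000i
|z1+z2| = sqrt(1.69) = 1.3000
|z1|+|z2| = 4.0311 + 3.8910 = 7.9221

|z1+z2| = 1.3000 ≤ |z1|+|z2| = 7.9221 (verified)


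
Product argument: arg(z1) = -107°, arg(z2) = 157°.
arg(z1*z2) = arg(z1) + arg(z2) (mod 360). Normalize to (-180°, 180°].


arg(z1*z2) = -107° + 157° = 50°
Normalized to (-180°, 180°]: 50°

50°


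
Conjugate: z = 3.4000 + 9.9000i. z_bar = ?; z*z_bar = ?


z_bar = 3.4000 - 9.9000i
z*z_bar = 3.4^2 + 9.9^2 = 11.56 + 98.01 = 109.57

z_bar = 3.4000 - 9.9000i, z*z_bar = 109.57


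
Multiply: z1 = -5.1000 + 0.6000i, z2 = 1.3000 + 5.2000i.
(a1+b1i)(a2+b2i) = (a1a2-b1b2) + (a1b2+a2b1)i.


Real = -5.1*1.3 - 0.6*5.2 = -6.63 - 3.12 = -9.75
Imag = -5.1*5.2 + 1.3*0.6 = -26.52 + 0.78 = -25.74

-9.7500 - 25.7400i


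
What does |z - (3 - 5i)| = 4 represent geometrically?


|z - z0| = r is a circle with center z0 and radius r.
Center = (3, -5), radius = 4

Circle with center (3, -5) and radius 4


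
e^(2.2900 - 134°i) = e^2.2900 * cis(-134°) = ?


e^2.2900 = 9.8749
cos(-134°) = -0.69466
sin(-134°) = -0.71934
Real = 9.8749*(-0.69466) = -6.8597
Imag = 9.8749*(-0.71934) = -7.1034

-6.8597 - 7.1034i


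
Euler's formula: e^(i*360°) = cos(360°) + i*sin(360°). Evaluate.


cos(360°) = 1.0000
sin(360°) = 0

e^(i*360°) = 1.0000 + 0i


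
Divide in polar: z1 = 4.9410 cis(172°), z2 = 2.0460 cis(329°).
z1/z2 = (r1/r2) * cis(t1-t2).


r = 4.9410 / 2.0460 = 2.4150
theta = 172° - 329° = -157° = 203° (mod 360)

2.4150 cis(203°)


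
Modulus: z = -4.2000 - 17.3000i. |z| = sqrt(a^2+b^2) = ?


|z| = sqrt((-4.2)^2 + (-17.3)^2) = sqrt(17.64 + 299.29) = sqrt(316.93) = 17.8025

|z| = 17.8025


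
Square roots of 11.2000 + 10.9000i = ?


|z| = sqrt(125.44+118.81) = 15.6285
sqrt((|z|+a)/2) = sqrt((15.6285+11.2)/2) = sqrt(13.4142) = 3.6625
sqrt((|z|-a)/2) = sqrt((15.6285-11.2)/2) = sqrt(2.2142) = 1.4880

±(3.6625 + 1.4880i) i.e. 3.6625 + 1.4880i and -3.6625 - 1.4880i
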